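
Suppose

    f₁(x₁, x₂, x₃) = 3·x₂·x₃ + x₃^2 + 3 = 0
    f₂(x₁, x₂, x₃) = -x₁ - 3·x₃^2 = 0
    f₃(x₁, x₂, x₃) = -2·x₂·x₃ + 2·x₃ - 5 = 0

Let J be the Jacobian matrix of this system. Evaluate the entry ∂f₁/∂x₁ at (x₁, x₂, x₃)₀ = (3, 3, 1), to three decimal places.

∂f₁/∂x₁ = 0.
At (3, 3, 1) this is 0.000.

0.000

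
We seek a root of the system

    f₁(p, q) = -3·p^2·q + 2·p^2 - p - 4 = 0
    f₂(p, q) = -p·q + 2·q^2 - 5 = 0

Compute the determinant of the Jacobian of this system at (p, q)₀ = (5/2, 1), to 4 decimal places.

-27.7500

J = [[-6·p·q + 4·p - 1, -3·p^2], [-q, -p + 4·q]].
At the point, J = [[-6.0000, -18.7500], [-1.0000, 1.5000]].
det J = -27.7500.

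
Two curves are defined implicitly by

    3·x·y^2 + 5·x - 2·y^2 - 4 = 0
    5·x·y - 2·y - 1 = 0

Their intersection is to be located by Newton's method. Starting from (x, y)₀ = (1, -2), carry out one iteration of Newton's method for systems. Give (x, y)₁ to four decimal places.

(2.1818, 4.2727)

At (1, -2): F = (5.0000, -7.0000).
Jacobian J = [[3·y^2 + 5, 6·x·y - 4·y], [5·y, 5·x - 2]].
At the point, J = [[17.0000, -4.0000], [-10.0000, 3.0000]] (det J = 11.0000).
Solving J·Δ = −F gives Δ = (1.1818, 6.2727).
Then the next iterate is (x, y)₁ = (2.1818, 4.2727).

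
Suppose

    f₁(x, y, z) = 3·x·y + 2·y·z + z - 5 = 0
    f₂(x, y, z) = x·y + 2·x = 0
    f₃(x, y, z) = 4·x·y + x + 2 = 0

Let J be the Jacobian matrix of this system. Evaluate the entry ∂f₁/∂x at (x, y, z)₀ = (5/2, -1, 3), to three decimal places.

-3.000

∂f₁/∂x = 3·y.
At (5/2, -1, 3) this is -3.000.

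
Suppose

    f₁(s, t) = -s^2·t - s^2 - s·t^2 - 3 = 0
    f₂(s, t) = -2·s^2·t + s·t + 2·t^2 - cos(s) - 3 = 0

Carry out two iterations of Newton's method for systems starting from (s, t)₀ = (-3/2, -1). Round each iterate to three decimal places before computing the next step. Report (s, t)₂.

At (-3/2, -1): F = (-1.500, 4.92926).
Jacobian J = [[-2·s·t - 2·s - t^2, -s^2 - 2·s·t], [-4·s·t + t + sin(s), -2·s^2 + s + 4·t]].
At the point, J = [[-1.000, -5.250], [-7.99749, -10.000]] (det J = -31.98685).
Solving J·Δ = −F gives Δ = (1.278, -0.529).
Then the next iterate is (s, t)₁ = (-0.222, -1.529).
Round to (-0.222, -1.529) and repeat: F = (-2.45493, 1.19037), J = [[-2.57272, -0.72816], [-3.10693, -6.43657]].
Δ = (-1.166, 0.748), so (s, t)₂ = (-1.388, -0.781).

(-1.388, -0.781)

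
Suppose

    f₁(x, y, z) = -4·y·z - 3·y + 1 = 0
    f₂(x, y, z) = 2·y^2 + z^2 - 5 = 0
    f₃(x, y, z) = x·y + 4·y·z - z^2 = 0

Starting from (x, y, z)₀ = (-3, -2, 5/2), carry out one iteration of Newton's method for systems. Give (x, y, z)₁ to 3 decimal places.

(-422.000, 59.000, 98.250)

At (-3, -2, 5/2): F = (27.000, 9.250, -20.250).
Jacobian J = [[0, -4·z - 3, -4·y], [0, 4·y, 2·z], [y, x + 4·z, 4·y - 2·z]].
At the point, J = [[0.000, -13.000, 8.000], [0.000, -8.000, 5.000], [-2.000, 7.000, -13.000]] (det J = 2.000).
Solving J·Δ = −F gives Δ = (-419.000, 61.000, 95.750).
Then the next iterate is (x, y, z)₁ = (-422.000, 59.000, 98.250).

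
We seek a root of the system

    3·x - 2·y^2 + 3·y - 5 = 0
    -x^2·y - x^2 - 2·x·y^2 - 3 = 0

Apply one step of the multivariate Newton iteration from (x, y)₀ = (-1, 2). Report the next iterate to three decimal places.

At (-1, 2): F = (-10.000, 2.000).
Jacobian J = [[3, -4·y + 3], [-2·x·y - 2·x - 2·y^2, -x^2 - 4·x·y]].
At the point, J = [[3.000, -5.000], [-2.000, 7.000]] (det J = 11.000).
Solving J·Δ = −F gives Δ = (5.455, 1.273).
Then the next iterate is (x, y)₁ = (4.455, 3.273).

(4.455, 3.273)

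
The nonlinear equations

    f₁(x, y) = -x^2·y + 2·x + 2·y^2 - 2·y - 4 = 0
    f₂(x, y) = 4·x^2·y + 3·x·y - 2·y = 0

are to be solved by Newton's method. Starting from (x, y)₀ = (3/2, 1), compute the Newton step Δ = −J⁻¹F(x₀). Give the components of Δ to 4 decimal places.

At (3/2, 1): F = (-3.2500, 11.5000).
Jacobian J = [[-2·x·y + 2, -x^2 + 4·y - 2], [8·x·y + 3·y, 4·x^2 + 3·x - 2]].
At the point, J = [[-1.0000, -0.2500], [15.0000, 11.5000]] (det J = -7.7500).
Solving J·Δ = −F gives Δ = (-4.4516, 4.8065).

(-4.4516, 4.8065)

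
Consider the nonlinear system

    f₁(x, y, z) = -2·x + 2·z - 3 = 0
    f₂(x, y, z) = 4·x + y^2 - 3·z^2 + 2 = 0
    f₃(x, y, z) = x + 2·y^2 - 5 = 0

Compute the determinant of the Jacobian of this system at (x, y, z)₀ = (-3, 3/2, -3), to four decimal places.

J = [[-2, 0, 2], [4, 2·y, -6·z], [1, 4·y, 0]].
At the point, J = [[-2.0000, 0.0000, 2.0000], [4.0000, 3.0000, 18.0000], [1.0000, 6.0000, 0.0000]].
det J = 258.0000.

258.0000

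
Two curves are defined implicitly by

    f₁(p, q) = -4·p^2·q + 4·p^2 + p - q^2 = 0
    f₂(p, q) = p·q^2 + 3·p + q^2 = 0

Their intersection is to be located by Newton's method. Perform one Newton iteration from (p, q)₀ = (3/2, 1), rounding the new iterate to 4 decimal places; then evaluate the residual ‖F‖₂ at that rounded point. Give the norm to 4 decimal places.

At (3/2, 1): F = (0.5000, 7.0000).
Jacobian J = [[-8·p·q + 8·p + 1, -4·p^2 - 2·q], [q^2 + 3, 2·p·q + 2·q]].
At the point, J = [[1.0000, -11.0000], [4.0000, 5.0000]] (det J = 49.0000).
Solving J·Δ = −F gives Δ = (-1.6224, -0.1020).
Then the next iterate is (p, q)₁ = (-0.1224, 0.8980).
Re-evaluating at (-0.1224, 0.8980): F = (-0.922691, 0.340500), so ‖F‖₂ = 0.9835.

0.9835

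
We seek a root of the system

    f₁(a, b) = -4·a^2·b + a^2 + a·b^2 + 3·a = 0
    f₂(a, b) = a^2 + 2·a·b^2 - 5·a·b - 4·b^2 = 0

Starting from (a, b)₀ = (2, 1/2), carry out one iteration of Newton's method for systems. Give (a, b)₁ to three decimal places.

(3.099, 0.620)

At (2, 1/2): F = (2.500, -1.000).
Jacobian J = [[-8·a·b + 2·a + b^2 + 3, -4·a^2 + 2·a·b], [2·a + 2·b^2 - 5·b, 4·a·b - 5·a - 8·b]].
At the point, J = [[-0.750, -14.000], [2.000, -10.000]] (det J = 35.500).
Solving J·Δ = −F gives Δ = (1.099, 0.120).
Then the next iterate is (a, b)₁ = (3.099, 0.620).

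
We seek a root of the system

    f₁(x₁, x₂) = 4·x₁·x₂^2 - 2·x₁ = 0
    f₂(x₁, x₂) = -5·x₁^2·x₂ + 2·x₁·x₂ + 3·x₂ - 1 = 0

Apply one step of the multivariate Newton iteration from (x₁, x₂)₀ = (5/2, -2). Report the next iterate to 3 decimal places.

At (5/2, -2): F = (35.000, 45.500).
Jacobian J = [[4·x₂^2 - 2, 8·x₁·x₂], [-10·x₁·x₂ + 2·x₂, -5·x₁^2 + 2·x₁ + 3]].
At the point, J = [[14.000, -40.000], [46.000, -23.250]] (det J = 1514.500).
Solving J·Δ = −F gives Δ = (-0.664, 0.642).
Then the next iterate is (x₁, x₂)₁ = (1.836, -1.358).

(1.836, -1.358)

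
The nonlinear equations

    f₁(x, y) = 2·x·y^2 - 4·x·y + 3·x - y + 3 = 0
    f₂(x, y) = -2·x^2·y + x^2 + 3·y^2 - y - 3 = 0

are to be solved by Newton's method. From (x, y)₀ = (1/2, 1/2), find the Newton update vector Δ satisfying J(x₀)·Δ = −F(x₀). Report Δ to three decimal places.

(0.278, 1.833)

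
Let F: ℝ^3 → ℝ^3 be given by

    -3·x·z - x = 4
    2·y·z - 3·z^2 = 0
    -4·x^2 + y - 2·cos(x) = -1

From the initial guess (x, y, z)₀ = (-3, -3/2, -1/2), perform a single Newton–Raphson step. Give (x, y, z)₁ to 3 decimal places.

(-1.576, -0.750, 0.032)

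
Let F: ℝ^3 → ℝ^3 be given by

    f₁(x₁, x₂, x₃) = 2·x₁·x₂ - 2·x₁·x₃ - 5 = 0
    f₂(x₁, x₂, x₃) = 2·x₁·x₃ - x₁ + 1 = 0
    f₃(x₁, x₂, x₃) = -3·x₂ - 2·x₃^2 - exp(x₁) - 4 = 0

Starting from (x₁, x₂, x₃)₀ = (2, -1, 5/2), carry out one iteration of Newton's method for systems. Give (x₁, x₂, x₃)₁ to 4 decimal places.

At (2, -1, 5/2): F = (-19.0000, 9.0000, -20.889056).
Jacobian J = [[2·x₂ - 2·x₃, 2·x₁, -2·x₁], [2·x₃ - 1, 0, 2·x₁], [-exp(x₁), -3, -4·x₃]].
At the point, J = [[-7.0000, 4.0000, -4.0000], [4.0000, 0.0000, 4.0000], [-7.389056, -3.0000, -10.0000]] (det J = 5.775102).
Solving J·Δ = −F gives Δ = (16.3157, 14.7368, -18.5657).
Then the next iterate is (x₁, x₂, x₃)₁ = (18.3157, 13.7368, -16.0657).

(18.3157, 13.7368, -16.0657)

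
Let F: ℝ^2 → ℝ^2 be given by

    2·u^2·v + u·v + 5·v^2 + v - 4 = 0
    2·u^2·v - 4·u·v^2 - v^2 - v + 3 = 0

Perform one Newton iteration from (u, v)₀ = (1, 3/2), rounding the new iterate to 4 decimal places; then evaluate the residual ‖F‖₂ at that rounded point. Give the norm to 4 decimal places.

5.4275

At (1, 3/2): F = (13.2500, -6.7500).
Jacobian J = [[4·u·v + v, 2·u^2 + u + 10·v + 1], [4·u·v - 4·v^2, 2·u^2 - 8·u·v - 2·v - 1]].
At the point, J = [[7.5000, 19.0000], [-3.0000, -14.0000]] (det J = -48.0000).
Solving J·Δ = −F gives Δ = (-1.1927, -0.2266).
Then the next iterate is (u, v)₁ = (-0.1927, 1.2734).
Re-evaluating at (-0.1927, 1.2734): F = (5.230325, 1.449512), so ‖F‖₂ = 5.4275.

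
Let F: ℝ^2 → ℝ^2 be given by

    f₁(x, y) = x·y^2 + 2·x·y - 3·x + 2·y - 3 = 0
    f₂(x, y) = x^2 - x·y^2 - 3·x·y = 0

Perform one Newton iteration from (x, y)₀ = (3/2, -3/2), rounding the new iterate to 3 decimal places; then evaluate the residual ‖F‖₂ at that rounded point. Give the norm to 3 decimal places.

151.640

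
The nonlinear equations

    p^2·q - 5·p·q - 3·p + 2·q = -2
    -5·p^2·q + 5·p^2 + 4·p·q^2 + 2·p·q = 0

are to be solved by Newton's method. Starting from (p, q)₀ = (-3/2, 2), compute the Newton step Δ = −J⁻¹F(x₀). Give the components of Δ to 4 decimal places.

(2.1008, 0.8439)

At (-3/2, 2): F = (30.0000, -41.2500).
Jacobian J = [[2·p·q - 5·q - 3, p^2 - 5·p + 2], [-10·p·q + 10·p + 4·q^2 + 2·q, -5·p^2 + 8·p·q + 2·p]].
At the point, J = [[-19.0000, 11.7500], [35.0000, -38.2500]] (det J = 315.5000).
Solving J·Δ = −F gives Δ = (2.1008, 0.8439).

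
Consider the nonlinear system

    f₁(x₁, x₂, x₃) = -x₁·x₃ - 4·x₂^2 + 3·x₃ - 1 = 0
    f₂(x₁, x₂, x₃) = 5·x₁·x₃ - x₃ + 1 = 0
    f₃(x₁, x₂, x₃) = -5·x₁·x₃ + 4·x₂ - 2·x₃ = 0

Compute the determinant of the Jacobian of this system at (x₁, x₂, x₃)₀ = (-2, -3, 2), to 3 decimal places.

832.000

J = [[-x₃, -8·x₂, -x₁ + 3], [5·x₃, 0, 5·x₁ - 1], [-5·x₃, 4, -5·x₁ - 2]].
At the point, J = [[-2.000, 24.000, 5.000], [10.000, 0.000, -11.000], [-10.000, 4.000, 8.000]].
det J = 832.000.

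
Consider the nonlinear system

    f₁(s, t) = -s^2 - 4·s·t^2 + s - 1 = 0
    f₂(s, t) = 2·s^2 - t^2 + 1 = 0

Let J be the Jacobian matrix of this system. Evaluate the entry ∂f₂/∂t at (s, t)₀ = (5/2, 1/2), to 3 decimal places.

-1.000

∂f₂/∂t = -2·t.
At (5/2, 1/2) this is -1.000.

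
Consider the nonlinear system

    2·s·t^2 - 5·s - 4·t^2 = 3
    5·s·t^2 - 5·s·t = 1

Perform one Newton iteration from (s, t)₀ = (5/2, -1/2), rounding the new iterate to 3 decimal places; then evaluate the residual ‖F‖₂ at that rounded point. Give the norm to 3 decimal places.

At (5/2, -1/2): F = (-15.250, 8.375).
Jacobian J = [[2·t^2 - 5, 4·s·t - 8·t], [5·t^2 - 5·t, 10·s·t - 5·s]].
At the point, J = [[-4.500, -1.000], [3.750, -25.000]] (det J = 116.250).
Solving J·Δ = −F gives Δ = (-3.352, -0.168).
Then the next iterate is (s, t)₁ = (-0.852, -0.668).
Re-evaluating at (-0.852, -0.668): F = (-1.28526, -5.74659), so ‖F‖₂ = 5.889.

5.889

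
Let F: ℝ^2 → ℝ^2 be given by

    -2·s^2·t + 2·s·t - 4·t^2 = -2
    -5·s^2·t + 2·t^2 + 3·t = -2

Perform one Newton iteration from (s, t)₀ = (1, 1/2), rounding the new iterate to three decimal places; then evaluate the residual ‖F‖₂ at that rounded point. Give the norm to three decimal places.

At (1, 1/2): F = (1.000, 1.500).
Jacobian J = [[-4·s·t + 2·t, -2·s^2 + 2·s - 8·t], [-10·s·t, -5·s^2 + 4·t + 3]].
At the point, J = [[-1.000, -4.000], [-5.000, 0.000]] (det J = -20.000).
Solving J·Δ = −F gives Δ = (0.300, 0.175).
Then the next iterate is (s, t)₁ = (1.300, 0.675).
Re-evaluating at (1.300, 0.675): F = (-0.349, -0.76750), so ‖F‖₂ = 0.843.

0.843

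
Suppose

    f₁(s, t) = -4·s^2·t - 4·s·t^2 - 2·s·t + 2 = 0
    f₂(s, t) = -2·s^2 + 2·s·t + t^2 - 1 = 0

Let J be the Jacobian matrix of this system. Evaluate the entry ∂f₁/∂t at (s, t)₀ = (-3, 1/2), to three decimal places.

-18.000

∂f₁/∂t = -4·s^2 - 8·s·t - 2·s.
At (-3, 1/2) this is -18.000.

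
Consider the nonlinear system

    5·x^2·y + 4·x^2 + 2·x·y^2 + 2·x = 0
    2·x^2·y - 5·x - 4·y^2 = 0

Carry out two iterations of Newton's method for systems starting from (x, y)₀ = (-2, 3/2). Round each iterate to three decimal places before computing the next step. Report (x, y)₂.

(-0.776, 1.064)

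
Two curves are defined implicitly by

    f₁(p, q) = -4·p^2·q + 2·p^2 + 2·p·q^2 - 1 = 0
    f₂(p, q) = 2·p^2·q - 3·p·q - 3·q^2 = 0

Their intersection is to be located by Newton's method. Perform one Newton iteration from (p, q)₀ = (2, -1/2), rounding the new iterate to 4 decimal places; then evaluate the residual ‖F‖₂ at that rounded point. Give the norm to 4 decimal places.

At (2, -1/2): F = (16.0000, -1.7500).
Jacobian J = [[-8·p·q + 4·p + 2·q^2, -4·p^2 + 4·p·q], [4·p·q - 3·q, 2·p^2 - 3·p - 6·q]].
At the point, J = [[16.5000, -20.0000], [-2.5000, 5.0000]] (det J = 32.5000).
Solving J·Δ = −F gives Δ = (-1.3846, -0.3423).
Then the next iterate is (p, q)₁ = (0.6154, -0.8423).
Re-evaluating at (0.6154, -0.8423): F = (1.906623, -1.211341), so ‖F‖₂ = 2.2589.

2.2589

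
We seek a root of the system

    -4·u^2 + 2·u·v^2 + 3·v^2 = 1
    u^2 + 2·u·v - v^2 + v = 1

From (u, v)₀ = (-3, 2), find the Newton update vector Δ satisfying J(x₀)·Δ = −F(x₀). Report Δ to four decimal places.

(1.1827, -0.9295)

At (-3, 2): F = (-49.0000, -6.0000).
Jacobian J = [[-8·u + 2·v^2, 4·u·v + 6·v], [2·u + 2·v, 2·u - 2·v + 1]].
At the point, J = [[32.0000, -12.0000], [-2.0000, -9.0000]] (det J = -312.0000).
Solving J·Δ = −F gives Δ = (1.1827, -0.9295).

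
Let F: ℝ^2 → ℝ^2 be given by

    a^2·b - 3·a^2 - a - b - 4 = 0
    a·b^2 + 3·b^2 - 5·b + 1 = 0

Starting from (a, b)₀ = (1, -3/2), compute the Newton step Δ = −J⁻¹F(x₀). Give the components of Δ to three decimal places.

At (1, -3/2): F = (-8.000, 17.500).
Jacobian J = [[2·a·b - 6·a - 1, a^2 - 1], [b^2, 2·a·b + 6·b - 5]].
At the point, J = [[-10.000, 0.000], [2.250, -17.000]] (det J = 170.000).
Solving J·Δ = −F gives Δ = (-0.800, 0.924).

(-0.800, 0.924)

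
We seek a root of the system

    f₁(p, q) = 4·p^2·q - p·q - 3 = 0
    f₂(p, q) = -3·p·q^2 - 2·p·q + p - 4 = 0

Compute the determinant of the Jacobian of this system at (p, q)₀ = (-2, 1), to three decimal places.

-200.000

J = [[8·p·q - q, 4·p^2 - p], [-3·q^2 - 2·q + 1, -6·p·q - 2·p]].
At the point, J = [[-17.000, 18.000], [-4.000, 16.000]].
det J = -200.000.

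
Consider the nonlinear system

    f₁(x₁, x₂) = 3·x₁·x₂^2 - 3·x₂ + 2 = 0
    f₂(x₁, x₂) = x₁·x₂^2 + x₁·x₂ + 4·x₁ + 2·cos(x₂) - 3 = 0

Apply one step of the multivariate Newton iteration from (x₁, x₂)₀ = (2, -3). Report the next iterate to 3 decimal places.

(2.359, -1.084)

At (2, -3): F = (65.000, 15.02002).
Jacobian J = [[3·x₂^2, 6·x₁·x₂ - 3], [x₂^2 + x₂ + 4, 2·x₁·x₂ + x₁ - 2·sin(x₂)]].
At the point, J = [[27.000, -39.000], [10.000, -9.71776]] (det J = 127.62048).
Solving J·Δ = −F gives Δ = (0.359, 1.916).
Then the next iterate is (x₁, x₂)₁ = (2.359, -1.084).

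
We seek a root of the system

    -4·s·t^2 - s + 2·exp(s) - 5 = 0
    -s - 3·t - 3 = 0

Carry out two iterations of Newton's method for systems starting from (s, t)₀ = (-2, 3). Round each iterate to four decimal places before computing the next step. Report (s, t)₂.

(-3.8250, 0.2750)

At (-2, 3): F = (69.270671, -10.0000).
Jacobian J = [[-4·t^2 + 2·exp(s) - 1, -8·s·t], [-1, -3]].
At the point, J = [[-36.729329, 48.0000], [-1.0000, -3.0000]] (det J = 158.187988).
Solving J·Δ = −F gives Δ = (-1.7207, -2.7598).
Then the next iterate is (s, t)₁ = (-3.7207, 0.2402).
Round to (-3.7207, 0.2402) and repeat: F = (-0.372187, 0.0001), J = [[-1.182350, 7.149697], [-1.0000, -3.0000]].
Δ = (-0.1043, 0.0348), so (s, t)₂ = (-3.8250, 0.2750).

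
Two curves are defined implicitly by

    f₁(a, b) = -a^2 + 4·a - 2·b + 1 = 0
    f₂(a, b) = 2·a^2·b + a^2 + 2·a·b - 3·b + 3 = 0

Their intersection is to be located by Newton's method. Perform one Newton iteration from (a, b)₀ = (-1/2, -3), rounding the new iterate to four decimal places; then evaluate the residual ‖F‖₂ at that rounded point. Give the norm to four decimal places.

0.8486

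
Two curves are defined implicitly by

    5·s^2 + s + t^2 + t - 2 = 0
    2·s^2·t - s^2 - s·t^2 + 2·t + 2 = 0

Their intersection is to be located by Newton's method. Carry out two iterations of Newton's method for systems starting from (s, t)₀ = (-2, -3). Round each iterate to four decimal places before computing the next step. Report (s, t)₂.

At (-2, -3): F = (22.0000, -14.0000).
Jacobian J = [[10·s + 1, 2·t + 1], [4·s·t - 2·s - t^2, 2·s^2 - 2·s·t + 2]].
At the point, J = [[-19.0000, -5.0000], [19.0000, -2.0000]] (det J = 133.0000).
Solving J·Δ = −F gives Δ = (0.8571, 1.1429).
Then the next iterate is (s, t)₁ = (-1.1429, -1.8571).
Round to (-1.1429, -1.8571) and repeat: F = (4.979922, -3.930327), J = [[-10.4290, -2.7142], [7.326898, 0.367482]].
Δ = (0.5505, -0.2804), so (s, t)₂ = (-0.5924, -2.1375).

(-0.5924, -2.1375)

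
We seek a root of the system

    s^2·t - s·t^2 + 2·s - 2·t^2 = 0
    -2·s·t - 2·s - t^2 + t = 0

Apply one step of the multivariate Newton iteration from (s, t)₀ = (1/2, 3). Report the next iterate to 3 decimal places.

At (1/2, 3): F = (-20.750, -10.000).
Jacobian J = [[2·s·t - t^2 + 2, s^2 - 2·s·t - 4·t], [-2·t - 2, -2·s - 2·t + 1]].
At the point, J = [[-4.000, -14.750], [-8.000, -6.000]] (det J = -94.000).
Solving J·Δ = −F gives Δ = (-0.245, -1.340).
Then the next iterate is (s, t)₁ = (0.255, 1.660).

(0.255, 1.660)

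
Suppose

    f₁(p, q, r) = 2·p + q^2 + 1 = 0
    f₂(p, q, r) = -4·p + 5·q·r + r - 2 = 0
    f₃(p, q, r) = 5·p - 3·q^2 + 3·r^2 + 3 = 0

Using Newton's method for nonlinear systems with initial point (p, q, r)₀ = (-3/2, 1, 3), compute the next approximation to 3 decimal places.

(-0.441, 0.441, 1.436)

At (-3/2, 1, 3): F = (-1.000, 22.000, 19.500).
Jacobian J = [[2, 2·q, 0], [-4, 5·r, 5·q + 1], [5, -6·q, 6·r]].
At the point, J = [[2.000, 2.000, 0.000], [-4.000, 15.000, 6.000], [5.000, -6.000, 18.000]] (det J = 816.000).
Solving J·Δ = −F gives Δ = (1.059, -0.559, -1.564).
Then the next iterate is (p, q, r)₁ = (-0.441, 0.441, 1.436).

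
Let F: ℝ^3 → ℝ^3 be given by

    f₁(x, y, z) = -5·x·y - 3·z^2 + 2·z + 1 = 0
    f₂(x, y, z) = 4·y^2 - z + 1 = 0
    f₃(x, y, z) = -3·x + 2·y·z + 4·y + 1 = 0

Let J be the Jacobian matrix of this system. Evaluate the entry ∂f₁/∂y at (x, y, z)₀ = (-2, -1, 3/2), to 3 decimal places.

10.000

∂f₁/∂y = -5·x.
At (-2, -1, 3/2) this is 10.000.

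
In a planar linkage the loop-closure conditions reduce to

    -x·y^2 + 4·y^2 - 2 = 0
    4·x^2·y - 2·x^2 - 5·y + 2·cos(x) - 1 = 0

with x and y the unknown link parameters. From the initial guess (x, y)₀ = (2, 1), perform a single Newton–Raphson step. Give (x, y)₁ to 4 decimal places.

At (2, 1): F = (0.0000, 1.167706).
Jacobian J = [[-y^2, -2·x·y + 8·y], [8·x·y - 4·x - 2·sin(x), 4·x^2 - 5]].
At the point, J = [[-1.0000, 4.0000], [6.181405, 11.0000]] (det J = -35.725621).
Solving J·Δ = −F gives Δ = (-0.1307, -0.0327).
Then the next iterate is (x, y)₁ = (1.8693, 0.9673).

(1.8693, 0.9673)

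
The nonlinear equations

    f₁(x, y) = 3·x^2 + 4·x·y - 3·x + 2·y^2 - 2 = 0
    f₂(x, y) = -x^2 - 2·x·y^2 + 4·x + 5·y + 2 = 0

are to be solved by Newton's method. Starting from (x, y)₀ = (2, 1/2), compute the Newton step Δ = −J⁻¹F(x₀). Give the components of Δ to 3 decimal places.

(4.156, -5.422)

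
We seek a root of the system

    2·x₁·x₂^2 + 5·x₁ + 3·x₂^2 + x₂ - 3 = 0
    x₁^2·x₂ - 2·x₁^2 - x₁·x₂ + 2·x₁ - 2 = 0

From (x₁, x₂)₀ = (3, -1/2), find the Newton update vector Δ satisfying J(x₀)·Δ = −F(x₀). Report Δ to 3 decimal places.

(-0.799, 1.170)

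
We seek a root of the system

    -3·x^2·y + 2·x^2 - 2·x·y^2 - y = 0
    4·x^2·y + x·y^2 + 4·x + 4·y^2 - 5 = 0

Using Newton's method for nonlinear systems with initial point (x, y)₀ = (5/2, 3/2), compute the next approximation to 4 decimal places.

(1.0643, 1.3858)

At (5/2, 3/2): F = (-28.3750, 57.1250).
Jacobian J = [[-6·x·y + 4·x - 2·y^2, -3·x^2 - 4·x·y - 1], [8·x·y + y^2 + 4, 4·x^2 + 2·x·y + 8·y]].
At the point, J = [[-17.0000, -34.7500], [36.2500, 44.5000]] (det J = 503.1875).
Solving J·Δ = −F gives Δ = (-1.4357, -0.1142).
Then the next iterate is (x, y)₁ = (1.0643, 1.3858).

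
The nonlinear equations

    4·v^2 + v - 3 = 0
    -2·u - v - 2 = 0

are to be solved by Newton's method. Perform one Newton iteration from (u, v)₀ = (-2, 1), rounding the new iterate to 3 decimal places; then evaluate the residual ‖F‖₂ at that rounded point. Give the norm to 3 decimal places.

0.199

At (-2, 1): F = (2.000, 1.000).
Jacobian J = [[0, 8·v + 1], [-2, -1]].
At the point, J = [[0.000, 9.000], [-2.000, -1.000]] (det J = 18.000).
Solving J·Δ = −F gives Δ = (0.611, -0.222).
Then the next iterate is (u, v)₁ = (-1.389, 0.778).
Re-evaluating at (-1.389, 0.778): F = (0.19914, 0.000), so ‖F‖₂ = 0.199.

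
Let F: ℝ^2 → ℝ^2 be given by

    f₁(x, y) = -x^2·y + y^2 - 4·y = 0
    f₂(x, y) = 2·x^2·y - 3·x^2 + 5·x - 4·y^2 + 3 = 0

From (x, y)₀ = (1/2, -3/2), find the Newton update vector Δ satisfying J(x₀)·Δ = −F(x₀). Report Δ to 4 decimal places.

(-6.2228, -0.0978)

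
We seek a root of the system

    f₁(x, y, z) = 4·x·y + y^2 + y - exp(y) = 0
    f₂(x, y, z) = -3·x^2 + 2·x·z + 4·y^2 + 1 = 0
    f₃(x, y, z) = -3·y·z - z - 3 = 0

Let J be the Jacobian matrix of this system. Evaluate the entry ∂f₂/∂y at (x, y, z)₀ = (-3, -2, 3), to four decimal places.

-16.0000

∂f₂/∂y = 8·y.
At (-3, -2, 3) this is -16.0000.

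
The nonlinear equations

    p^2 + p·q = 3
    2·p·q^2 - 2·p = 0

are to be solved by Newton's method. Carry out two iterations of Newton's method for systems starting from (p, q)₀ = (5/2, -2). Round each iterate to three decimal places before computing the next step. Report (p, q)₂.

(2.325, -1.040)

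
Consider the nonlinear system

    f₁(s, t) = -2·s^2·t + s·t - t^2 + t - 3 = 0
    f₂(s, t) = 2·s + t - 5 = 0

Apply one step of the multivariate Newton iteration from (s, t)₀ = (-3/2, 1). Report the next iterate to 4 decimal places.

At (-3/2, 1): F = (-9.0000, -7.0000).
Jacobian J = [[-4·s·t + t, -2·s^2 + s - 2·t + 1], [2, 1]].
At the point, J = [[7.0000, -7.0000], [2.0000, 1.0000]] (det J = 21.0000).
Solving J·Δ = −F gives Δ = (2.7619, 1.4762).
Then the next iterate is (s, t)₁ = (1.2619, 2.4762).

(1.2619, 2.4762)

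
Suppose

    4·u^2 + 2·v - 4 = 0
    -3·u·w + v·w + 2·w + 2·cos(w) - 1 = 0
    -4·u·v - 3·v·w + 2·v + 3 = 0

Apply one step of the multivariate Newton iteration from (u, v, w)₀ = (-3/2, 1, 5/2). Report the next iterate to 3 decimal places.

At (-3/2, 1, 5/2): F = (7.000, 16.14771, 3.500).
Jacobian J = [[8·u, 2, 0], [-3·w, w, -3·u + v - 2·sin(w) + 2], [-4·v, -4·u - 3·w + 2, -3·v]].
At the point, J = [[-12.000, 2.000, 0.000], [-7.500, 2.500, 6.30306], [-4.000, 0.500, -3.000]] (det J = 32.39389).
Solving J·Δ = −F gives Δ = (-2.051, -15.807, 1.267).
Then the next iterate is (u, v, w)₁ = (-3.551, -14.807, 3.767).

(-3.551, -14.807, 3.767)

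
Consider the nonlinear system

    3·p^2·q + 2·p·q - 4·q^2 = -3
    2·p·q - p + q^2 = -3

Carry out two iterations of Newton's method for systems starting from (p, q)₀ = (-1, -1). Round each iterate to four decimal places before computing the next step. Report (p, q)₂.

At (-1, -1): F = (-2.0000, 7.0000).
Jacobian J = [[6·p·q + 2·q, 3·p^2 + 2·p - 8·q], [2·q - 1, 2·p + 2·q]].
At the point, J = [[4.0000, 9.0000], [-3.0000, -4.0000]] (det J = 11.0000).
Solving J·Δ = −F gives Δ = (5.0000, -2.0000).
Then the next iterate is (p, q)₁ = (4.0000, -3.0000).
Round to (4.0000, -3.0000) and repeat: F = (-201.0000, -16.0000), J = [[-78.0000, 80.0000], [-7.0000, 2.0000]].
Δ = (-2.1733, 0.3936), so (p, q)₂ = (1.8267, -2.6064).

(1.8267, -2.6064)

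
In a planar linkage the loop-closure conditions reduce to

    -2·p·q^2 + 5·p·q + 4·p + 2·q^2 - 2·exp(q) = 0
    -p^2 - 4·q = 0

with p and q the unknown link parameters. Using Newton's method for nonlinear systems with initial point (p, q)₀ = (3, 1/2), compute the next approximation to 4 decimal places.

At (3, 1/2): F = (15.202557, -11.0000).
Jacobian J = [[-2·q^2 + 5·q + 4, -4·p·q + 5·p + 4·q - 2·exp(q)], [-2·p, -4]].
At the point, J = [[6.0000, 7.702557], [-6.0000, -4.0000]] (det J = 22.215345).
Solving J·Δ = −F gives Δ = (-1.0766, -1.1350).
Then the next iterate is (p, q)₁ = (1.9234, -0.6350).

(1.9234, -0.6350)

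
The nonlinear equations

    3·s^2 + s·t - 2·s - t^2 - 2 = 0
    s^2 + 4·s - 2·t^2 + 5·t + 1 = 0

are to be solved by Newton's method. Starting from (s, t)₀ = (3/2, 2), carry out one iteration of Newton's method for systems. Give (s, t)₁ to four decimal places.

(4.2237, 12.1053)

At (3/2, 2): F = (0.7500, 11.2500).
Jacobian J = [[6·s + t - 2, s - 2·t], [2·s + 4, -4·t + 5]].
At the point, J = [[9.0000, -2.5000], [7.0000, -3.0000]] (det J = -9.5000).
Solving J·Δ = −F gives Δ = (2.7237, 10.1053).
Then the next iterate is (s, t)₁ = (4.2237, 12.1053).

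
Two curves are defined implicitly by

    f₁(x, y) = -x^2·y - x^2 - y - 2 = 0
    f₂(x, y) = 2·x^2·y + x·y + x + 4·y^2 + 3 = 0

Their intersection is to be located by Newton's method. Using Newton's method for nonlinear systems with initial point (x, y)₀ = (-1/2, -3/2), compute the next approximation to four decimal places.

(-2.5685, -0.9726)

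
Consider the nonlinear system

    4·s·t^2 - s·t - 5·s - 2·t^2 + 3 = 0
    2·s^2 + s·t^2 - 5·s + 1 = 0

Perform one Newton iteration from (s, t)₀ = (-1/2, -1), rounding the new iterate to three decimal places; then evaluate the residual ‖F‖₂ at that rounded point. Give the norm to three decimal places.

At (-1/2, -1): F = (1.000, 3.500).
Jacobian J = [[4·t^2 - t - 5, 8·s·t - s - 4·t], [4·s + t^2 - 5, 2·s·t]].
At the point, J = [[0.000, 8.500], [-6.000, 1.000]] (det J = 51.000).
Solving J·Δ = −F gives Δ = (0.564, -0.118).
Then the next iterate is (s, t)₁ = (0.064, -1.118).
Re-evaluating at (0.064, -1.118): F = (0.57168, 0.76819), so ‖F‖₂ = 0.958.

0.958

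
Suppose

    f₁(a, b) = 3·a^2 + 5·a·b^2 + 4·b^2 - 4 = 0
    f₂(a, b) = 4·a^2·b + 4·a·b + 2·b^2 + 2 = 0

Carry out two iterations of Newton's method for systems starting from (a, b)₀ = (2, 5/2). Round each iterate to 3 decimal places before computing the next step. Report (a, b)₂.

(0.153, 1.480)

At (2, 5/2): F = (95.500, 74.500).
Jacobian J = [[6·a + 5·b^2, 10·a·b + 8·b], [8·a·b + 4·b, 4·a^2 + 4·a + 4·b]].
At the point, J = [[43.250, 70.000], [50.000, 34.000]] (det J = -2029.500).
Solving J·Δ = −F gives Δ = (-0.970, -0.765).
Then the next iterate is (a, b)₁ = (1.030, 1.735).
Round to (1.030, 1.735) and repeat: F = (26.72626, 22.53130), J = [[21.23112, 31.75050], [21.23640, 15.30360]].
Δ = (-0.877, -0.255), so (a, b)₂ = (0.153, 1.480).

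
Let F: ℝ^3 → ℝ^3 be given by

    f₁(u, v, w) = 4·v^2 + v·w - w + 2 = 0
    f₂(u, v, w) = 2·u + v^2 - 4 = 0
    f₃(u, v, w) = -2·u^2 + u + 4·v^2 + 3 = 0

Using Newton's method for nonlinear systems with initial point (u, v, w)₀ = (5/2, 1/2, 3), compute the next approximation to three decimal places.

(1.853, 0.544, 6.618)

At (5/2, 1/2, 3): F = (1.500, 1.250, -6.000).
Jacobian J = [[0, 8·v + w, v - 1], [2, 2·v, 0], [-4·u + 1, 8·v, 0]].
At the point, J = [[0.000, 7.000, -0.500], [2.000, 1.000, 0.000], [-9.000, 4.000, 0.000]] (det J = -8.500).
Solving J·Δ = −F gives Δ = (-0.647, 0.044, 3.618).
Then the next iterate is (u, v, w)₁ = (1.853, 0.544, 6.618).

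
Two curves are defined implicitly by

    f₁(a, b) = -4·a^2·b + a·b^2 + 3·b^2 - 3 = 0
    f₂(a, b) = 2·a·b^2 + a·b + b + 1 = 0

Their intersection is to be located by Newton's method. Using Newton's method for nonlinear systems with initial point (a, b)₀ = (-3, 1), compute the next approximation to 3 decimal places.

(-1.785, 0.760)

At (-3, 1): F = (-39.000, -7.000).
Jacobian J = [[-8·a·b + b^2, -4·a^2 + 2·a·b + 6·b], [2·b^2 + b, 4·a·b + a + 1]].
At the point, J = [[25.000, -36.000], [3.000, -14.000]] (det J = -242.000).
Solving J·Δ = −F gives Δ = (1.215, -0.240).
Then the next iterate is (a, b)₁ = (-1.785, 0.760).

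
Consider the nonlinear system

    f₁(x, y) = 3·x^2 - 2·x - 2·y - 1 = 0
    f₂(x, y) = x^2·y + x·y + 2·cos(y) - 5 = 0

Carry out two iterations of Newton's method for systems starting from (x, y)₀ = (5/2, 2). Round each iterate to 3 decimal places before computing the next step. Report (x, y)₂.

At (5/2, 2): F = (8.750, 11.66771).
Jacobian J = [[6·x - 2, -2], [2·x·y + y, x^2 + x - 2·sin(y)]].
At the point, J = [[13.000, -2.000], [12.000, 6.93141]] (det J = 114.10827).
Solving J·Δ = −F gives Δ = (-0.736, -0.409).
Then the next iterate is (x, y)₁ = (1.764, 1.591).
Round to (1.764, 1.591) and repeat: F = (1.62509, 2.71683), J = [[8.584, -2.000], [7.20405, 2.87610]].
Δ = (-0.259, -0.297), so (x, y)₂ = (1.505, 1.294).

(1.505, 1.294)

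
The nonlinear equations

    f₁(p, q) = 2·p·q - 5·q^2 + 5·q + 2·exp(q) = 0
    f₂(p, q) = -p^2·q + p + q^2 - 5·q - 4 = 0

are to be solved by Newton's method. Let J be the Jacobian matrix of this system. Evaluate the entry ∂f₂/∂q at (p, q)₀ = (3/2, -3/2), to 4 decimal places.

∂f₂/∂q = -p^2 + 2·q - 5.
At (3/2, -3/2) this is -10.2500.

-10.2500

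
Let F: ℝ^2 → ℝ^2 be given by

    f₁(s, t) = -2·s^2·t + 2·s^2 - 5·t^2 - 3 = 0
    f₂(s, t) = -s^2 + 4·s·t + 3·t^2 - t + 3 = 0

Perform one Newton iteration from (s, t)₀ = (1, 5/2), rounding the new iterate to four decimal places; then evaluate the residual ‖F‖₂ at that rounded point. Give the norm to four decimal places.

At (1, 5/2): F = (-37.2500, 28.2500).
Jacobian J = [[-4·s·t + 4·s, -2·s^2 - 10·t], [-2·s + 4·t, 4·s + 6·t - 1]].
At the point, J = [[-6.0000, -27.0000], [8.0000, 18.0000]] (det J = 108.0000).
Solving J·Δ = −F gives Δ = (-0.8542, -1.1898).
Then the next iterate is (s, t)₁ = (0.1458, 1.3102).
Re-evaluating at (0.1458, 1.3102): F = (-11.596308, 7.582523), so ‖F‖₂ = 13.8553.

13.8553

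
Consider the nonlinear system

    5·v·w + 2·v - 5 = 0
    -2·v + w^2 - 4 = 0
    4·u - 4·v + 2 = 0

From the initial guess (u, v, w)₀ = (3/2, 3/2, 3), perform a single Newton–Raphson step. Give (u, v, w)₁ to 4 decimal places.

At (3/2, 3/2, 3): F = (20.5000, 2.0000, 2.0000).
Jacobian J = [[0, 5·w + 2, 5·v], [0, -2, 2·w], [4, -4, 0]].
At the point, J = [[0.0000, 17.0000, 7.5000], [0.0000, -2.0000, 6.0000], [4.0000, -4.0000, 0.0000]] (det J = 468.0000).
Solving J·Δ = −F gives Δ = (-1.4231, -0.9231, -0.6410).
Then the next iterate is (u, v, w)₁ = (0.0769, 0.5769, 2.3590).

(0.0769, 0.5769, 2.3590)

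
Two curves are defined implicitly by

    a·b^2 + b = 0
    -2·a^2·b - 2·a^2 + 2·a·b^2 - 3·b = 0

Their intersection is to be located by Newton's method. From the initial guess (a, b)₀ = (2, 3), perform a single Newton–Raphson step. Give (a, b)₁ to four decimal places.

At (2, 3): F = (21.0000, -5.0000).
Jacobian J = [[b^2, 2·a·b + 1], [-4·a·b - 4·a + 2·b^2, -2·a^2 + 4·a·b - 3]].
At the point, J = [[9.0000, 13.0000], [-14.0000, 13.0000]] (det J = 299.0000).
Solving J·Δ = −F gives Δ = (-1.1304, -0.8328).
Then the next iterate is (a, b)₁ = (0.8696, 2.1672).

(0.8696, 2.1672)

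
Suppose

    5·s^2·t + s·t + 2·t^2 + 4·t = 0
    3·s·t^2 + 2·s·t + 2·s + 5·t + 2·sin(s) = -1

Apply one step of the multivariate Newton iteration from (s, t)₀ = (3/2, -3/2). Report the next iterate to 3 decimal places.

(0.493, -1.830)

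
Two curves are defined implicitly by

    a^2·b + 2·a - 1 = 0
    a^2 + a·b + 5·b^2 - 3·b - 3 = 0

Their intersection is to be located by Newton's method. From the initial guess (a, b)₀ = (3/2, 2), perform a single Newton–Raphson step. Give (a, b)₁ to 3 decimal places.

At (3/2, 2): F = (6.500, 16.250).
Jacobian J = [[2·a·b + 2, a^2], [2·a + b, a + 10·b - 3]].
At the point, J = [[8.000, 2.250], [5.000, 18.500]] (det J = 136.750).
Solving J·Δ = −F gives Δ = (-0.612, -0.713).
Then the next iterate is (a, b)₁ = (0.888, 1.287).

(0.888, 1.287)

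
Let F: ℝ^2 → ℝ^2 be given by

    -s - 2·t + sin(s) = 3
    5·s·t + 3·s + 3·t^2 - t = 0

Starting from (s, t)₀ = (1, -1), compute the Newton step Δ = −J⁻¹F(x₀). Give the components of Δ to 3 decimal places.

(2.051, -1.051)

At (1, -1): F = (-1.15853, 2.000).
Jacobian J = [[cos(s) - 1, -2], [5·t + 3, 5·s + 6·t - 1]].
At the point, J = [[-0.45970, -2.000], [-2.000, -2.000]] (det J = -3.08060).
Solving J·Δ = −F gives Δ = (2.051, -1.051).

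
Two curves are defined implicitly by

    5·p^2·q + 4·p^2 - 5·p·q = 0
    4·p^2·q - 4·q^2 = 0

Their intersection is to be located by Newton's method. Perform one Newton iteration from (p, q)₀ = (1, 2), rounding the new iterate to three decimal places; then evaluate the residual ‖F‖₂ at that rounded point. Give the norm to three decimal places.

At (1, 2): F = (4.000, -8.000).
Jacobian J = [[10·p·q + 8·p - 5·q, 5·p^2 - 5·p], [8·p·q, 4·p^2 - 8·q]].
At the point, J = [[18.000, 0.000], [16.000, -12.000]] (det J = -216.000).
Solving J·Δ = −F gives Δ = (-0.222, -0.963).
Then the next iterate is (p, q)₁ = (0.778, 1.037).
Re-evaluating at (0.778, 1.037): F = (1.52560, -1.79076), so ‖F‖₂ = 2.353.

2.353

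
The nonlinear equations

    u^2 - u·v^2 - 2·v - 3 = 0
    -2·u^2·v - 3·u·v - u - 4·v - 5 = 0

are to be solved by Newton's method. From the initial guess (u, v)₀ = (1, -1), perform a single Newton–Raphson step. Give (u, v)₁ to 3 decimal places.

(2.000, 0.000)

At (1, -1): F = (-1.000, 3.000).
Jacobian J = [[2·u - v^2, -2·u·v - 2], [-4·u·v - 3·v - 1, -2·u^2 - 3·u - 4]].
At the point, J = [[1.000, 0.000], [6.000, -9.000]] (det J = -9.000).
Solving J·Δ = −F gives Δ = (1.000, 1.000).
Then the next iterate is (u, v)₁ = (2.000, 0.000).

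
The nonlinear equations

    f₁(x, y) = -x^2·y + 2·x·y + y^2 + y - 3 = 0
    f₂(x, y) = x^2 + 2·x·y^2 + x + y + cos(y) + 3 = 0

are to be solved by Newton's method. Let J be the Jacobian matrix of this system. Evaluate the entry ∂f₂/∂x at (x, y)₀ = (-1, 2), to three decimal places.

7.000

∂f₂/∂x = 2·x + 2·y^2 + 1.
At (-1, 2) this is 7.000.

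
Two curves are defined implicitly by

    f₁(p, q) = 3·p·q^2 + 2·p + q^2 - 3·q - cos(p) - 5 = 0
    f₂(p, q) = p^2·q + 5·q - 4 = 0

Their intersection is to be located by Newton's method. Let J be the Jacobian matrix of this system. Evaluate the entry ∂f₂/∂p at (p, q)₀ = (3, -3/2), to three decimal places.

-9.000

∂f₂/∂p = 2·p·q.
At (3, -3/2) this is -9.000.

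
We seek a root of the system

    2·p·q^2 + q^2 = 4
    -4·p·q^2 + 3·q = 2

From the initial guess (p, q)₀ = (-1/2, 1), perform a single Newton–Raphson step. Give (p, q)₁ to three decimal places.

(1.500, 1.714)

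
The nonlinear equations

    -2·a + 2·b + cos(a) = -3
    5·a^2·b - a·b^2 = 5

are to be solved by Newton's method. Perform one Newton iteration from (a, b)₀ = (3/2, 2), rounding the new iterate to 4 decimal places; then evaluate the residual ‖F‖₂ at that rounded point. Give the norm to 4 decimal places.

5.7853

At (3/2, 2): F = (4.070737, 11.5000).
Jacobian J = [[-sin(a) - 2, 2], [10·a·b - b^2, 5·a^2 - 2·a·b]].
At the point, J = [[-2.997495, 2.0000], [26.0000, 5.2500]] (det J = -67.736849).
Solving J·Δ = −F gives Δ = (-0.0240, -2.0714).
Then the next iterate is (a, b)₁ = (1.4760, -0.0714).
Re-evaluating at (1.4760, -0.0714): F = (-0.000146, -5.785276), so ‖F‖₂ = 5.7853.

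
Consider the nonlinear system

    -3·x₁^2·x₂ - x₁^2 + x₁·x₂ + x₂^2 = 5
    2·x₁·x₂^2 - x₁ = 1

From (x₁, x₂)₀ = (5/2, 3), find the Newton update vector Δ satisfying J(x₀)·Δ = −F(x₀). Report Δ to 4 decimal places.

(-0.8939, -0.8768)

At (5/2, 3): F = (-51.0000, 41.5000).
Jacobian J = [[-6·x₁·x₂ - 2·x₁ + x₂, -3·x₁^2 + x₁ + 2·x₂], [2·x₂^2 - 1, 4·x₁·x₂]].
At the point, J = [[-47.0000, -10.2500], [17.0000, 30.0000]] (det J = -1235.7500).
Solving J·Δ = −F gives Δ = (-0.8939, -0.8768).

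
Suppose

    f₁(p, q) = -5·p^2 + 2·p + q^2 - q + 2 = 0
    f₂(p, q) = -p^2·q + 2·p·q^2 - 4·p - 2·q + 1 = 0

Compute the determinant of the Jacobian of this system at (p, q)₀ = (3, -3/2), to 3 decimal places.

850.000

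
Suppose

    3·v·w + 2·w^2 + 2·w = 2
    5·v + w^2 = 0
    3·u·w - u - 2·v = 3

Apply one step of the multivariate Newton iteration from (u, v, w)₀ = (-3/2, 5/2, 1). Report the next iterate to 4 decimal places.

(1.0894, -0.1545, 0.8862)

At (-3/2, 5/2, 1): F = (9.5000, 13.5000, -11.0000).
Jacobian J = [[0, 3·w, 3·v + 4·w + 2], [0, 5, 2·w], [3·w - 1, -2, 3·u]].
At the point, J = [[0.0000, 3.0000, 13.5000], [0.0000, 5.0000, 2.0000], [2.0000, -2.0000, -4.5000]] (det J = -123.0000).
Solving J·Δ = −F gives Δ = (2.5894, -2.6545, -0.1138).
Then the next iterate is (u, v, w)₁ = (1.0894, -0.1545, 0.8862).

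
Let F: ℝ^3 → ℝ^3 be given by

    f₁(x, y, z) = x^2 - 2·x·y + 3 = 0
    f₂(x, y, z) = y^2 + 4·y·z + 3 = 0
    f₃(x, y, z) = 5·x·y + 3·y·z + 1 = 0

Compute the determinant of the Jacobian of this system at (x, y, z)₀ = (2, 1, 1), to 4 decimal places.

-148.0000

J = [[2·x - 2·y, -2·x, 0], [0, 2·y + 4·z, 4·y], [5·y, 5·x + 3·z, 3·y]].
At the point, J = [[2.0000, -4.0000, 0.0000], [0.0000, 6.0000, 4.0000], [5.0000, 13.0000, 3.0000]].
det J = -148.0000.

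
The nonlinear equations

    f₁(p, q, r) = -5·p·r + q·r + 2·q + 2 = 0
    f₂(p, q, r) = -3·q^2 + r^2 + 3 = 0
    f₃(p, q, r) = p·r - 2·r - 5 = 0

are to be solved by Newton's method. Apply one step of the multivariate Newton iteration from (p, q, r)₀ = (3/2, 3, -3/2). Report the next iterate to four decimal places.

(-0.9990, 1.9588, -2.5029)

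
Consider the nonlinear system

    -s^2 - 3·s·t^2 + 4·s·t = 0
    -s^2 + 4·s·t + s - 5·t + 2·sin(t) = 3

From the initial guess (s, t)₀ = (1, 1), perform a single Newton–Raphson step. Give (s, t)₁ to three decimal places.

(1.783, 0.609)

At (1, 1): F = (0.000, -2.31706).
Jacobian J = [[-2·s - 3·t^2 + 4·t, -6·s·t + 4·s], [-2·s + 4·t + 1, 4·s + 2·cos(t) - 5]].
At the point, J = [[-1.000, -2.000], [3.000, 0.08060]] (det J = 5.91940).
Solving J·Δ = −F gives Δ = (0.783, -0.391).
Then the next iterate is (s, t)₁ = (1.783, 0.609).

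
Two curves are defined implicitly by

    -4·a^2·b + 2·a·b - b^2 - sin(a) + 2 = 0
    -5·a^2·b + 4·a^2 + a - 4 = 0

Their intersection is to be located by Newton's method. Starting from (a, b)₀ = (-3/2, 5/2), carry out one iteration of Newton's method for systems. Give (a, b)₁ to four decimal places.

At (-3/2, 5/2): F = (-33.252505, -24.6250).
Jacobian J = [[-8·a·b + 2·b - cos(a), -4·a^2 + 2·a - 2·b], [-10·a·b + 8·a + 1, -5·a^2]].
At the point, J = [[34.929263, -17.0000], [26.5000, -11.2500]] (det J = 57.545794).
Solving J·Δ = −F gives Δ = (0.7739, -0.3659).
Then the next iterate is (a, b)₁ = (-0.7261, 2.1341).

(-0.7261, 2.1341)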